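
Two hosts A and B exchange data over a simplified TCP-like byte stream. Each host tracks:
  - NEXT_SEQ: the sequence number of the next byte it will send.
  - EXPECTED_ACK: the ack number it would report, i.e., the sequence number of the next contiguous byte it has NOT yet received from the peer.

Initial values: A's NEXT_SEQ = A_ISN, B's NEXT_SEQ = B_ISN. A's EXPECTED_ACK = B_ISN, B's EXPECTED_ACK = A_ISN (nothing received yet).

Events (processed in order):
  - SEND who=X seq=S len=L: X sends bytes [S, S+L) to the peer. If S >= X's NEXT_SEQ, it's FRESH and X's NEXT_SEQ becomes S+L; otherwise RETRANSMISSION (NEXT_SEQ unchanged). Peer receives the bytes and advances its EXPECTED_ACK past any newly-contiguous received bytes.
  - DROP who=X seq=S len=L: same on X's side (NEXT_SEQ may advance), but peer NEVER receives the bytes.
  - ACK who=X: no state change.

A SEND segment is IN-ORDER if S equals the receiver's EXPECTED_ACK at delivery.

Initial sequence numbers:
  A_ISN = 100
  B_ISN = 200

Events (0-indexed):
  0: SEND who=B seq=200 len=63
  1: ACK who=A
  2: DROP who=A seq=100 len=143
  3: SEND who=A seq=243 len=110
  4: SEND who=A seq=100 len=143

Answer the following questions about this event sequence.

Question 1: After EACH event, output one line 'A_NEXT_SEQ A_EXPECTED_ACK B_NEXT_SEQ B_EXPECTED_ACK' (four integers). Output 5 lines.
100 263 263 100
100 263 263 100
243 263 263 100
353 263 263 100
353 263 263 353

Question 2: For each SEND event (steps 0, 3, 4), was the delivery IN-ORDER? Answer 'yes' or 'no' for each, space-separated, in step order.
Answer: yes no yes

Derivation:
Step 0: SEND seq=200 -> in-order
Step 3: SEND seq=243 -> out-of-order
Step 4: SEND seq=100 -> in-order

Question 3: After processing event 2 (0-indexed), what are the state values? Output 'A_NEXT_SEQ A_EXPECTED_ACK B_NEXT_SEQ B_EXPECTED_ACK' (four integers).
After event 0: A_seq=100 A_ack=263 B_seq=263 B_ack=100
After event 1: A_seq=100 A_ack=263 B_seq=263 B_ack=100
After event 2: A_seq=243 A_ack=263 B_seq=263 B_ack=100

243 263 263 100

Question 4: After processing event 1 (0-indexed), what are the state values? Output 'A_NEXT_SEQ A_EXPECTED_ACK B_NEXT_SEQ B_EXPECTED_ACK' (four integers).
After event 0: A_seq=100 A_ack=263 B_seq=263 B_ack=100
After event 1: A_seq=100 A_ack=263 B_seq=263 B_ack=100

100 263 263 100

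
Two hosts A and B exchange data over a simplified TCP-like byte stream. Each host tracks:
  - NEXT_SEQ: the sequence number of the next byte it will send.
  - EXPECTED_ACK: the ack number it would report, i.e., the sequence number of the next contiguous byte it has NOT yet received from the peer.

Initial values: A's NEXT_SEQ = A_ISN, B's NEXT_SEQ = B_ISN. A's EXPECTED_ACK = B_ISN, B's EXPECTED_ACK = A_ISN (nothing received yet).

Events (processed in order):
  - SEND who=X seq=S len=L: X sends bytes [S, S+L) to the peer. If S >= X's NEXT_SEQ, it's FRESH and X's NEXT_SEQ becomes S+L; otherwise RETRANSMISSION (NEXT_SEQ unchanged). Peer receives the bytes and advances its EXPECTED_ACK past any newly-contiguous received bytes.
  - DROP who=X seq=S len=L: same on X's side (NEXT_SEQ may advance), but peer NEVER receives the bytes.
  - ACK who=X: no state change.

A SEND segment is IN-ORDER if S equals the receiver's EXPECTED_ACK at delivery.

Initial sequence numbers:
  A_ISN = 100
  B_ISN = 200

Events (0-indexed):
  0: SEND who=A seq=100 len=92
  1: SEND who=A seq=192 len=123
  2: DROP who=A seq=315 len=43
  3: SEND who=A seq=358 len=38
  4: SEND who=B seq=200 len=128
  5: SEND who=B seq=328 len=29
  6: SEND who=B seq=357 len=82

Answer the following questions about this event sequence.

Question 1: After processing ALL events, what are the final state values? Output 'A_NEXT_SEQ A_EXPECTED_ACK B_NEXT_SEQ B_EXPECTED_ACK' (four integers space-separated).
After event 0: A_seq=192 A_ack=200 B_seq=200 B_ack=192
After event 1: A_seq=315 A_ack=200 B_seq=200 B_ack=315
After event 2: A_seq=358 A_ack=200 B_seq=200 B_ack=315
After event 3: A_seq=396 A_ack=200 B_seq=200 B_ack=315
After event 4: A_seq=396 A_ack=328 B_seq=328 B_ack=315
After event 5: A_seq=396 A_ack=357 B_seq=357 B_ack=315
After event 6: A_seq=396 A_ack=439 B_seq=439 B_ack=315

Answer: 396 439 439 315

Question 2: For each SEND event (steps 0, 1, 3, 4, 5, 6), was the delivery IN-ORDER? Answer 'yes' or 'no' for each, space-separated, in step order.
Answer: yes yes no yes yes yes

Derivation:
Step 0: SEND seq=100 -> in-order
Step 1: SEND seq=192 -> in-order
Step 3: SEND seq=358 -> out-of-order
Step 4: SEND seq=200 -> in-order
Step 5: SEND seq=328 -> in-order
Step 6: SEND seq=357 -> in-order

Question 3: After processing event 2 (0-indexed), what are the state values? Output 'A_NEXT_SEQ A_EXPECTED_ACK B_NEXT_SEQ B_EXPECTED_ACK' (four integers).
After event 0: A_seq=192 A_ack=200 B_seq=200 B_ack=192
After event 1: A_seq=315 A_ack=200 B_seq=200 B_ack=315
After event 2: A_seq=358 A_ack=200 B_seq=200 B_ack=315

358 200 200 315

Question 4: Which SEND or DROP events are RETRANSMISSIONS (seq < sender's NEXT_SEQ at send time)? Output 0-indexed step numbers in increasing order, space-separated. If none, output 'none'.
Step 0: SEND seq=100 -> fresh
Step 1: SEND seq=192 -> fresh
Step 2: DROP seq=315 -> fresh
Step 3: SEND seq=358 -> fresh
Step 4: SEND seq=200 -> fresh
Step 5: SEND seq=328 -> fresh
Step 6: SEND seq=357 -> fresh

Answer: none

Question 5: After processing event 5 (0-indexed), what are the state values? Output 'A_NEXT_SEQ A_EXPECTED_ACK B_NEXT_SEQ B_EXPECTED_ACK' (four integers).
After event 0: A_seq=192 A_ack=200 B_seq=200 B_ack=192
After event 1: A_seq=315 A_ack=200 B_seq=200 B_ack=315
After event 2: A_seq=358 A_ack=200 B_seq=200 B_ack=315
After event 3: A_seq=396 A_ack=200 B_seq=200 B_ack=315
After event 4: A_seq=396 A_ack=328 B_seq=328 B_ack=315
After event 5: A_seq=396 A_ack=357 B_seq=357 B_ack=315

396 357 357 315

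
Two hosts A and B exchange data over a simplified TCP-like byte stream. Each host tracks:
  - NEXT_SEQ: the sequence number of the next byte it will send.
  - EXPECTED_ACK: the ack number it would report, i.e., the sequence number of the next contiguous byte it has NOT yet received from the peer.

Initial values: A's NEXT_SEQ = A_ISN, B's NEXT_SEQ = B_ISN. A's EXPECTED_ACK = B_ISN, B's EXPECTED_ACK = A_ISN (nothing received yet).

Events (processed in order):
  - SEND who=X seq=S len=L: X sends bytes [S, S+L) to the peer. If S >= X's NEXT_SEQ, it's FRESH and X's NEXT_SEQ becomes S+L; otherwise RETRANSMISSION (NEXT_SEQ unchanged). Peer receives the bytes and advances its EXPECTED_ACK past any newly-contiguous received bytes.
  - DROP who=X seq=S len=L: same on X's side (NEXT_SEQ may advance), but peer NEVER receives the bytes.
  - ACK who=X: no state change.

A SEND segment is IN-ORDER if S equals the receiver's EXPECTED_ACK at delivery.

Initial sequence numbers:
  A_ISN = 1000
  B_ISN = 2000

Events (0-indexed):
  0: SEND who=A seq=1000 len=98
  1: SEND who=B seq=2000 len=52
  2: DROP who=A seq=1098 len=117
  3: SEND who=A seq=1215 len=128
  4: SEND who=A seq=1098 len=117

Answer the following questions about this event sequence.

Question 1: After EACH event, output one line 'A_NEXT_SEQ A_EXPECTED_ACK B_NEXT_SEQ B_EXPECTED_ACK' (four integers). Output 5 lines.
1098 2000 2000 1098
1098 2052 2052 1098
1215 2052 2052 1098
1343 2052 2052 1098
1343 2052 2052 1343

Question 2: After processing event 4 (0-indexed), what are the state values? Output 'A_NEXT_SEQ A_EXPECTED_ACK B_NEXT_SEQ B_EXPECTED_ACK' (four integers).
After event 0: A_seq=1098 A_ack=2000 B_seq=2000 B_ack=1098
After event 1: A_seq=1098 A_ack=2052 B_seq=2052 B_ack=1098
After event 2: A_seq=1215 A_ack=2052 B_seq=2052 B_ack=1098
After event 3: A_seq=1343 A_ack=2052 B_seq=2052 B_ack=1098
After event 4: A_seq=1343 A_ack=2052 B_seq=2052 B_ack=1343

1343 2052 2052 1343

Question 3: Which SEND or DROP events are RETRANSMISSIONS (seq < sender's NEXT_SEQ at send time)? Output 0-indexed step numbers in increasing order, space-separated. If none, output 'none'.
Step 0: SEND seq=1000 -> fresh
Step 1: SEND seq=2000 -> fresh
Step 2: DROP seq=1098 -> fresh
Step 3: SEND seq=1215 -> fresh
Step 4: SEND seq=1098 -> retransmit

Answer: 4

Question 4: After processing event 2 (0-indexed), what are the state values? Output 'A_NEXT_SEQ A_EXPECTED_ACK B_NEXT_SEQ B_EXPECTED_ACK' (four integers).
After event 0: A_seq=1098 A_ack=2000 B_seq=2000 B_ack=1098
After event 1: A_seq=1098 A_ack=2052 B_seq=2052 B_ack=1098
After event 2: A_seq=1215 A_ack=2052 B_seq=2052 B_ack=1098

1215 2052 2052 1098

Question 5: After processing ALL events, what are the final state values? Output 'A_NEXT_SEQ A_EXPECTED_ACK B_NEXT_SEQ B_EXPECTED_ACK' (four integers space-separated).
After event 0: A_seq=1098 A_ack=2000 B_seq=2000 B_ack=1098
After event 1: A_seq=1098 A_ack=2052 B_seq=2052 B_ack=1098
After event 2: A_seq=1215 A_ack=2052 B_seq=2052 B_ack=1098
After event 3: A_seq=1343 A_ack=2052 B_seq=2052 B_ack=1098
After event 4: A_seq=1343 A_ack=2052 B_seq=2052 B_ack=1343

Answer: 1343 2052 2052 1343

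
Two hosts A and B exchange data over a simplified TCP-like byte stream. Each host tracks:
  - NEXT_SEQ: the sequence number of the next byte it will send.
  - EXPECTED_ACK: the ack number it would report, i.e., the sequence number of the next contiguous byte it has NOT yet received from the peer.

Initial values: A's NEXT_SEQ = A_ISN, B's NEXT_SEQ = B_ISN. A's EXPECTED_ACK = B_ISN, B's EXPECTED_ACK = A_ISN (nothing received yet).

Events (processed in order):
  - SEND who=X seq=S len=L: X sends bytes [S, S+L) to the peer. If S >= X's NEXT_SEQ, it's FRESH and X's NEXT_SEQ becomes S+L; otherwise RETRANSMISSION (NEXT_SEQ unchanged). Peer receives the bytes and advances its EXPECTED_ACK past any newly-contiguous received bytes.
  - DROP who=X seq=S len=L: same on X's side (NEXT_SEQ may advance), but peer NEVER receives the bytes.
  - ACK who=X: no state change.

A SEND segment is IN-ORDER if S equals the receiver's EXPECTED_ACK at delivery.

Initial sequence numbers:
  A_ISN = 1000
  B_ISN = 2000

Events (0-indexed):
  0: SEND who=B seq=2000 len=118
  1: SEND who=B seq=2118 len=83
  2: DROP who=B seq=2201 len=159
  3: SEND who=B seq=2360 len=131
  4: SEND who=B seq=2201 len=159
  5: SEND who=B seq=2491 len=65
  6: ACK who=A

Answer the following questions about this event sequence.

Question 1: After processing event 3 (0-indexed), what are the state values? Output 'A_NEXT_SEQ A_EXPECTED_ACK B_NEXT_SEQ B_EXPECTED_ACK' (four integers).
After event 0: A_seq=1000 A_ack=2118 B_seq=2118 B_ack=1000
After event 1: A_seq=1000 A_ack=2201 B_seq=2201 B_ack=1000
After event 2: A_seq=1000 A_ack=2201 B_seq=2360 B_ack=1000
After event 3: A_seq=1000 A_ack=2201 B_seq=2491 B_ack=1000

1000 2201 2491 1000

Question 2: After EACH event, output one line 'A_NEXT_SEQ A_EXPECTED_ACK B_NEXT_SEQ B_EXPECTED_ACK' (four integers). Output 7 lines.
1000 2118 2118 1000
1000 2201 2201 1000
1000 2201 2360 1000
1000 2201 2491 1000
1000 2491 2491 1000
1000 2556 2556 1000
1000 2556 2556 1000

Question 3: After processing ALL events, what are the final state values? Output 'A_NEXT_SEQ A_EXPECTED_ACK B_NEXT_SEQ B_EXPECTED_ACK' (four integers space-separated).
Answer: 1000 2556 2556 1000

Derivation:
After event 0: A_seq=1000 A_ack=2118 B_seq=2118 B_ack=1000
After event 1: A_seq=1000 A_ack=2201 B_seq=2201 B_ack=1000
After event 2: A_seq=1000 A_ack=2201 B_seq=2360 B_ack=1000
After event 3: A_seq=1000 A_ack=2201 B_seq=2491 B_ack=1000
After event 4: A_seq=1000 A_ack=2491 B_seq=2491 B_ack=1000
After event 5: A_seq=1000 A_ack=2556 B_seq=2556 B_ack=1000
After event 6: A_seq=1000 A_ack=2556 B_seq=2556 B_ack=1000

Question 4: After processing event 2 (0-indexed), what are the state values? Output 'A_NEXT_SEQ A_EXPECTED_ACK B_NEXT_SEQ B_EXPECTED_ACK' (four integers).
After event 0: A_seq=1000 A_ack=2118 B_seq=2118 B_ack=1000
After event 1: A_seq=1000 A_ack=2201 B_seq=2201 B_ack=1000
After event 2: A_seq=1000 A_ack=2201 B_seq=2360 B_ack=1000

1000 2201 2360 1000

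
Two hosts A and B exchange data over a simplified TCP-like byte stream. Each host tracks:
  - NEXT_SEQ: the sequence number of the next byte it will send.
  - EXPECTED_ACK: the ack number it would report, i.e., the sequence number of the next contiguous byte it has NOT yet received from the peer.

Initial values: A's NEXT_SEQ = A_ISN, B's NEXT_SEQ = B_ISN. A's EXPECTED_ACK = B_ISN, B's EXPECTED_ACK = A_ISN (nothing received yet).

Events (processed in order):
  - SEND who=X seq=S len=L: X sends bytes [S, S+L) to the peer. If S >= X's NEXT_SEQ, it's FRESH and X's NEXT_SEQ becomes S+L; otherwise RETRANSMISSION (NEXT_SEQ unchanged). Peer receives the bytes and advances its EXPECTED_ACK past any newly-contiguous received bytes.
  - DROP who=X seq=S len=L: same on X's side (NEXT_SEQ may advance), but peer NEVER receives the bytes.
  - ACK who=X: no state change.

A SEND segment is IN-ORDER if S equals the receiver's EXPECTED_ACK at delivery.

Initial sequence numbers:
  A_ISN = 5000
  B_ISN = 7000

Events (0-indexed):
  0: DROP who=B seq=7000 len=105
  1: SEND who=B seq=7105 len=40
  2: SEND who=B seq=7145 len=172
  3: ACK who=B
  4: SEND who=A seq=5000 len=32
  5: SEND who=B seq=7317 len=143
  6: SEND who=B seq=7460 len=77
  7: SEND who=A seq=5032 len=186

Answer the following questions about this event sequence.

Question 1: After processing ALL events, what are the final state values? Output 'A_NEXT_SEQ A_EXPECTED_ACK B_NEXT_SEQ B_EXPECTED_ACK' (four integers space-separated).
Answer: 5218 7000 7537 5218

Derivation:
After event 0: A_seq=5000 A_ack=7000 B_seq=7105 B_ack=5000
After event 1: A_seq=5000 A_ack=7000 B_seq=7145 B_ack=5000
After event 2: A_seq=5000 A_ack=7000 B_seq=7317 B_ack=5000
After event 3: A_seq=5000 A_ack=7000 B_seq=7317 B_ack=5000
After event 4: A_seq=5032 A_ack=7000 B_seq=7317 B_ack=5032
After event 5: A_seq=5032 A_ack=7000 B_seq=7460 B_ack=5032
After event 6: A_seq=5032 A_ack=7000 B_seq=7537 B_ack=5032
After event 7: A_seq=5218 A_ack=7000 B_seq=7537 B_ack=5218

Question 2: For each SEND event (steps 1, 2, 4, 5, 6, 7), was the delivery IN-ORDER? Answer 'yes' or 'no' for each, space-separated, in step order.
Step 1: SEND seq=7105 -> out-of-order
Step 2: SEND seq=7145 -> out-of-order
Step 4: SEND seq=5000 -> in-order
Step 5: SEND seq=7317 -> out-of-order
Step 6: SEND seq=7460 -> out-of-order
Step 7: SEND seq=5032 -> in-order

Answer: no no yes no no yes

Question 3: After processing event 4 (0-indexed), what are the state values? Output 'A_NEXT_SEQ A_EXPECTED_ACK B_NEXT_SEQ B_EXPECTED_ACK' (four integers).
After event 0: A_seq=5000 A_ack=7000 B_seq=7105 B_ack=5000
After event 1: A_seq=5000 A_ack=7000 B_seq=7145 B_ack=5000
After event 2: A_seq=5000 A_ack=7000 B_seq=7317 B_ack=5000
After event 3: A_seq=5000 A_ack=7000 B_seq=7317 B_ack=5000
After event 4: A_seq=5032 A_ack=7000 B_seq=7317 B_ack=5032

5032 7000 7317 5032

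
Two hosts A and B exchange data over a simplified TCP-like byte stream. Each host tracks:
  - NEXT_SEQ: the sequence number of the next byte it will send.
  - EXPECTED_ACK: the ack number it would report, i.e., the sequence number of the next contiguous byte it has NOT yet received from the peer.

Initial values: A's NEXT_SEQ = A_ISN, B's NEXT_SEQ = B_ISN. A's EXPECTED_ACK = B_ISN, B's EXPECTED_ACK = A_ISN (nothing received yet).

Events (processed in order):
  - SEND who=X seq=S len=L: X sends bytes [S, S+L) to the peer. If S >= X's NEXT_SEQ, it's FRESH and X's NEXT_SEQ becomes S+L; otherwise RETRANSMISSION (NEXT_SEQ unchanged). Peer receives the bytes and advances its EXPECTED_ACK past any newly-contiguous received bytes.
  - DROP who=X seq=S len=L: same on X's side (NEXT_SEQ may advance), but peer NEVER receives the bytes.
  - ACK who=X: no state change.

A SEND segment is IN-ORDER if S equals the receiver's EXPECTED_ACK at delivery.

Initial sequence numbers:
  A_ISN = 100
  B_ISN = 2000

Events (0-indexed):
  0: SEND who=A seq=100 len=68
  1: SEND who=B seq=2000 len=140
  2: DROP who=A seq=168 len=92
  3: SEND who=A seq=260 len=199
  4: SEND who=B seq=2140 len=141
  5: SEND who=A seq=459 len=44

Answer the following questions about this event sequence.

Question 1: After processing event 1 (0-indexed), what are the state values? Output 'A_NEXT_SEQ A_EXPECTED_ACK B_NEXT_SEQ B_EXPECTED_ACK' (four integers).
After event 0: A_seq=168 A_ack=2000 B_seq=2000 B_ack=168
After event 1: A_seq=168 A_ack=2140 B_seq=2140 B_ack=168

168 2140 2140 168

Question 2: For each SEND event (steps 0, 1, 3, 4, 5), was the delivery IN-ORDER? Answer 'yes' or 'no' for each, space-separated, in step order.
Answer: yes yes no yes no

Derivation:
Step 0: SEND seq=100 -> in-order
Step 1: SEND seq=2000 -> in-order
Step 3: SEND seq=260 -> out-of-order
Step 4: SEND seq=2140 -> in-order
Step 5: SEND seq=459 -> out-of-order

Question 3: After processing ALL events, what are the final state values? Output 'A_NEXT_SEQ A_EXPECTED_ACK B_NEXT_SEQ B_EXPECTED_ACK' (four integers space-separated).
Answer: 503 2281 2281 168

Derivation:
After event 0: A_seq=168 A_ack=2000 B_seq=2000 B_ack=168
After event 1: A_seq=168 A_ack=2140 B_seq=2140 B_ack=168
After event 2: A_seq=260 A_ack=2140 B_seq=2140 B_ack=168
After event 3: A_seq=459 A_ack=2140 B_seq=2140 B_ack=168
After event 4: A_seq=459 A_ack=2281 B_seq=2281 B_ack=168
After event 5: A_seq=503 A_ack=2281 B_seq=2281 B_ack=168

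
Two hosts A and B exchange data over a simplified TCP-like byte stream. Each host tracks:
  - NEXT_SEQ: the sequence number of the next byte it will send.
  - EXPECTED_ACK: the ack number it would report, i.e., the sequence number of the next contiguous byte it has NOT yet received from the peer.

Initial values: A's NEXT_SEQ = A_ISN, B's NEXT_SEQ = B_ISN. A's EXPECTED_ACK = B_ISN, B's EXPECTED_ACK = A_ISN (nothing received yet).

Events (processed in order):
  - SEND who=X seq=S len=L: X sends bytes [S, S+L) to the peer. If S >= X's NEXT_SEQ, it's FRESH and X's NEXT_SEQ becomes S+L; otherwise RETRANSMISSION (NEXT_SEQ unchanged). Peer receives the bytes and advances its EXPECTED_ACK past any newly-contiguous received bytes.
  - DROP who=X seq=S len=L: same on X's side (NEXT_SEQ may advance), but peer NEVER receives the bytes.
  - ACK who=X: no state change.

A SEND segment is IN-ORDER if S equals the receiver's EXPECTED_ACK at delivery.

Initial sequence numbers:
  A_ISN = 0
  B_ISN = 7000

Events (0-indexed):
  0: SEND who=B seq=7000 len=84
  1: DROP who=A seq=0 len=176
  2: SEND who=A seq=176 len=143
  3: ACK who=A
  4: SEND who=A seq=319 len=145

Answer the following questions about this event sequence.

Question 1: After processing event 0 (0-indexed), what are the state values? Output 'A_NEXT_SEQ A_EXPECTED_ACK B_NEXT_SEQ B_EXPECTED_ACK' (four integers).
After event 0: A_seq=0 A_ack=7084 B_seq=7084 B_ack=0

0 7084 7084 0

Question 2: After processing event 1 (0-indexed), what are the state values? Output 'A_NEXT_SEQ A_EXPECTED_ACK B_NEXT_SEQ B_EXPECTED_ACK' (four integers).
After event 0: A_seq=0 A_ack=7084 B_seq=7084 B_ack=0
After event 1: A_seq=176 A_ack=7084 B_seq=7084 B_ack=0

176 7084 7084 0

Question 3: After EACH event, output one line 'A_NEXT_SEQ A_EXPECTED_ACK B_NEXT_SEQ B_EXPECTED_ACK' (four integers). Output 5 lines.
0 7084 7084 0
176 7084 7084 0
319 7084 7084 0
319 7084 7084 0
464 7084 7084 0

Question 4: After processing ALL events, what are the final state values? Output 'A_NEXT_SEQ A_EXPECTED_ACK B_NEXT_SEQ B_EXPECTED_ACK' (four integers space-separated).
Answer: 464 7084 7084 0

Derivation:
After event 0: A_seq=0 A_ack=7084 B_seq=7084 B_ack=0
After event 1: A_seq=176 A_ack=7084 B_seq=7084 B_ack=0
After event 2: A_seq=319 A_ack=7084 B_seq=7084 B_ack=0
After event 3: A_seq=319 A_ack=7084 B_seq=7084 B_ack=0
After event 4: A_seq=464 A_ack=7084 B_seq=7084 B_ack=0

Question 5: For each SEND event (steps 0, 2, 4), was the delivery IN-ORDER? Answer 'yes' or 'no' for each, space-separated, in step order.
Step 0: SEND seq=7000 -> in-order
Step 2: SEND seq=176 -> out-of-order
Step 4: SEND seq=319 -> out-of-order

Answer: yes no no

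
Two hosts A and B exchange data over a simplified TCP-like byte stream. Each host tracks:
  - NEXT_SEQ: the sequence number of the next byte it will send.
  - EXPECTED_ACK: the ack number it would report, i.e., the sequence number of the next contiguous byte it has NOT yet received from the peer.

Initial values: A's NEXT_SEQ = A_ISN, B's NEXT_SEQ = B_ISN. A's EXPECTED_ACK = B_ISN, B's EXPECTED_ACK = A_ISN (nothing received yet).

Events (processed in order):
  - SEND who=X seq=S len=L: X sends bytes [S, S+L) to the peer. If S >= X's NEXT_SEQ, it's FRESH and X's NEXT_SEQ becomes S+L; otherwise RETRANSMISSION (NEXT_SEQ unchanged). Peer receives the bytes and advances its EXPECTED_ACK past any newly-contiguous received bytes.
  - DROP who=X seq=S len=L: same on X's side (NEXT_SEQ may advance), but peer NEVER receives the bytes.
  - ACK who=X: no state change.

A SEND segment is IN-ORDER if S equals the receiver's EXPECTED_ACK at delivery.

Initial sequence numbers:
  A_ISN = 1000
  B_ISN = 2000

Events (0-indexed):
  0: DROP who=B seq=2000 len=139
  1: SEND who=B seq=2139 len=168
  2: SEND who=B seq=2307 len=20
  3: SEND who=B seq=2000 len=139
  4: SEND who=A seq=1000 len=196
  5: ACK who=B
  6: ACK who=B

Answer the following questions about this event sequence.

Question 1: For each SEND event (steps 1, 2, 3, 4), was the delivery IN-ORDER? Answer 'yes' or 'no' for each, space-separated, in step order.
Answer: no no yes yes

Derivation:
Step 1: SEND seq=2139 -> out-of-order
Step 2: SEND seq=2307 -> out-of-order
Step 3: SEND seq=2000 -> in-order
Step 4: SEND seq=1000 -> in-order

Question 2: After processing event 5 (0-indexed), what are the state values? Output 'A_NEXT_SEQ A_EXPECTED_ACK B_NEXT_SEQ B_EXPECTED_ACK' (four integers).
After event 0: A_seq=1000 A_ack=2000 B_seq=2139 B_ack=1000
After event 1: A_seq=1000 A_ack=2000 B_seq=2307 B_ack=1000
After event 2: A_seq=1000 A_ack=2000 B_seq=2327 B_ack=1000
After event 3: A_seq=1000 A_ack=2327 B_seq=2327 B_ack=1000
After event 4: A_seq=1196 A_ack=2327 B_seq=2327 B_ack=1196
After event 5: A_seq=1196 A_ack=2327 B_seq=2327 B_ack=1196

1196 2327 2327 1196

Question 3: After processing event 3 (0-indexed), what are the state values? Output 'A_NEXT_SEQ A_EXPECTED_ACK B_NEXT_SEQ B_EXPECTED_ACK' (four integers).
After event 0: A_seq=1000 A_ack=2000 B_seq=2139 B_ack=1000
After event 1: A_seq=1000 A_ack=2000 B_seq=2307 B_ack=1000
After event 2: A_seq=1000 A_ack=2000 B_seq=2327 B_ack=1000
After event 3: A_seq=1000 A_ack=2327 B_seq=2327 B_ack=1000

1000 2327 2327 1000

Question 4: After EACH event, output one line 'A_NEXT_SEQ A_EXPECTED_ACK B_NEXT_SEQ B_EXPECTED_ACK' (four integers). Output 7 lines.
1000 2000 2139 1000
1000 2000 2307 1000
1000 2000 2327 1000
1000 2327 2327 1000
1196 2327 2327 1196
1196 2327 2327 1196
1196 2327 2327 1196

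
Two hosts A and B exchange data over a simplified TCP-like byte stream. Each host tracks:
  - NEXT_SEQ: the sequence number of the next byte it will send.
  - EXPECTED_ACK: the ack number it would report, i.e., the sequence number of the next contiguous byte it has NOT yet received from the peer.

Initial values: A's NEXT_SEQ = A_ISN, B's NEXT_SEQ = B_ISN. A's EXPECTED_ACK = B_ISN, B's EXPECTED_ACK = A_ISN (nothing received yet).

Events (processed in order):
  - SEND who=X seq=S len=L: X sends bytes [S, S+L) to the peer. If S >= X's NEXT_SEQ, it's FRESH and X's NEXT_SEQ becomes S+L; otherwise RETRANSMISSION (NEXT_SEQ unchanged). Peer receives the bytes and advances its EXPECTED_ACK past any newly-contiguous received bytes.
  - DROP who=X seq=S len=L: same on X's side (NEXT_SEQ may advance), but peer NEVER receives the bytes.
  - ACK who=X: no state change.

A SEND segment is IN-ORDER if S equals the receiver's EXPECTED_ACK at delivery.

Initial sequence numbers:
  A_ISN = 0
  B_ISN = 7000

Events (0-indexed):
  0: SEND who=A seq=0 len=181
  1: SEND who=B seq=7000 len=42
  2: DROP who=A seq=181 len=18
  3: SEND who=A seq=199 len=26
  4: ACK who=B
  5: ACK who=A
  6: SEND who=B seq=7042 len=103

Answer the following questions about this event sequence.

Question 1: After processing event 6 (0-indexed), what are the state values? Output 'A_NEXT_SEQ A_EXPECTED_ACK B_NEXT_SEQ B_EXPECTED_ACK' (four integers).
After event 0: A_seq=181 A_ack=7000 B_seq=7000 B_ack=181
After event 1: A_seq=181 A_ack=7042 B_seq=7042 B_ack=181
After event 2: A_seq=199 A_ack=7042 B_seq=7042 B_ack=181
After event 3: A_seq=225 A_ack=7042 B_seq=7042 B_ack=181
After event 4: A_seq=225 A_ack=7042 B_seq=7042 B_ack=181
After event 5: A_seq=225 A_ack=7042 B_seq=7042 B_ack=181
After event 6: A_seq=225 A_ack=7145 B_seq=7145 B_ack=181

225 7145 7145 181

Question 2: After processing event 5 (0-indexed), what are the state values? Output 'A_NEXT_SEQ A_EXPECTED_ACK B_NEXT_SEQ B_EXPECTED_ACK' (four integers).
After event 0: A_seq=181 A_ack=7000 B_seq=7000 B_ack=181
After event 1: A_seq=181 A_ack=7042 B_seq=7042 B_ack=181
After event 2: A_seq=199 A_ack=7042 B_seq=7042 B_ack=181
After event 3: A_seq=225 A_ack=7042 B_seq=7042 B_ack=181
After event 4: A_seq=225 A_ack=7042 B_seq=7042 B_ack=181
After event 5: A_seq=225 A_ack=7042 B_seq=7042 B_ack=181

225 7042 7042 181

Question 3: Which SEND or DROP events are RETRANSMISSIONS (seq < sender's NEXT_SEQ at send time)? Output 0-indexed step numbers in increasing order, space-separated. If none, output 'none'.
Answer: none

Derivation:
Step 0: SEND seq=0 -> fresh
Step 1: SEND seq=7000 -> fresh
Step 2: DROP seq=181 -> fresh
Step 3: SEND seq=199 -> fresh
Step 6: SEND seq=7042 -> fresh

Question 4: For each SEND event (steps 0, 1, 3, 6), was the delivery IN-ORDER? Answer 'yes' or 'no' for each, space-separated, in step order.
Answer: yes yes no yes

Derivation:
Step 0: SEND seq=0 -> in-order
Step 1: SEND seq=7000 -> in-order
Step 3: SEND seq=199 -> out-of-order
Step 6: SEND seq=7042 -> in-order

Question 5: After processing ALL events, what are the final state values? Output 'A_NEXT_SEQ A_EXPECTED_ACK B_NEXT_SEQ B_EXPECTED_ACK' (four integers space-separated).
Answer: 225 7145 7145 181

Derivation:
After event 0: A_seq=181 A_ack=7000 B_seq=7000 B_ack=181
After event 1: A_seq=181 A_ack=7042 B_seq=7042 B_ack=181
After event 2: A_seq=199 A_ack=7042 B_seq=7042 B_ack=181
After event 3: A_seq=225 A_ack=7042 B_seq=7042 B_ack=181
After event 4: A_seq=225 A_ack=7042 B_seq=7042 B_ack=181
After event 5: A_seq=225 A_ack=7042 B_seq=7042 B_ack=181
After event 6: A_seq=225 A_ack=7145 B_seq=7145 B_ack=181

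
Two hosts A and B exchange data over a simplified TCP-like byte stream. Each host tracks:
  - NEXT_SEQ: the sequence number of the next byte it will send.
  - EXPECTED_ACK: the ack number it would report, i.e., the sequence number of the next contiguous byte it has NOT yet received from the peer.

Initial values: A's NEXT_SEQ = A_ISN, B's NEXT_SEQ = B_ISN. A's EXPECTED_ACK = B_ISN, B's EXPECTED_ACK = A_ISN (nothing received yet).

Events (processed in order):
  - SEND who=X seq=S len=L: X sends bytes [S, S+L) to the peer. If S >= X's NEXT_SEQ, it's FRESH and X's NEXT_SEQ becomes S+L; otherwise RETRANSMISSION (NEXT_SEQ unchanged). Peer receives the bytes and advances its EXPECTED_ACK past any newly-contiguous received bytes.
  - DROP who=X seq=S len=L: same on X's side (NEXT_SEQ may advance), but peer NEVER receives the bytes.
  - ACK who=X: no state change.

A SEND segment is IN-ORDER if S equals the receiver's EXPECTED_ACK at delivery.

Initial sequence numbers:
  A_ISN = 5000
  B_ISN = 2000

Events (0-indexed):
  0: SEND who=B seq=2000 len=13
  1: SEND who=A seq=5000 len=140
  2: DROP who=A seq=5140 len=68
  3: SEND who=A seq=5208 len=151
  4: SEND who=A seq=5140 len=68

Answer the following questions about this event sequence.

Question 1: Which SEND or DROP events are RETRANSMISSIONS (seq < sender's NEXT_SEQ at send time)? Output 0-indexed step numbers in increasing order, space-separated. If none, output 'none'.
Answer: 4

Derivation:
Step 0: SEND seq=2000 -> fresh
Step 1: SEND seq=5000 -> fresh
Step 2: DROP seq=5140 -> fresh
Step 3: SEND seq=5208 -> fresh
Step 4: SEND seq=5140 -> retransmit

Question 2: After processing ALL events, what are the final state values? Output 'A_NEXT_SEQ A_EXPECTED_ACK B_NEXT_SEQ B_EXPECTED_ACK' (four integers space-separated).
Answer: 5359 2013 2013 5359

Derivation:
After event 0: A_seq=5000 A_ack=2013 B_seq=2013 B_ack=5000
After event 1: A_seq=5140 A_ack=2013 B_seq=2013 B_ack=5140
After event 2: A_seq=5208 A_ack=2013 B_seq=2013 B_ack=5140
After event 3: A_seq=5359 A_ack=2013 B_seq=2013 B_ack=5140
After event 4: A_seq=5359 A_ack=2013 B_seq=2013 B_ack=5359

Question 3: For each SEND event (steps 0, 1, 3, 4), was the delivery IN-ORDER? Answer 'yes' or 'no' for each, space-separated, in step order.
Step 0: SEND seq=2000 -> in-order
Step 1: SEND seq=5000 -> in-order
Step 3: SEND seq=5208 -> out-of-order
Step 4: SEND seq=5140 -> in-order

Answer: yes yes no yes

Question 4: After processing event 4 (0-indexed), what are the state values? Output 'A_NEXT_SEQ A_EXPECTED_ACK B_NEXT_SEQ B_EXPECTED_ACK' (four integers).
After event 0: A_seq=5000 A_ack=2013 B_seq=2013 B_ack=5000
After event 1: A_seq=5140 A_ack=2013 B_seq=2013 B_ack=5140
After event 2: A_seq=5208 A_ack=2013 B_seq=2013 B_ack=5140
After event 3: A_seq=5359 A_ack=2013 B_seq=2013 B_ack=5140
After event 4: A_seq=5359 A_ack=2013 B_seq=2013 B_ack=5359

5359 2013 2013 5359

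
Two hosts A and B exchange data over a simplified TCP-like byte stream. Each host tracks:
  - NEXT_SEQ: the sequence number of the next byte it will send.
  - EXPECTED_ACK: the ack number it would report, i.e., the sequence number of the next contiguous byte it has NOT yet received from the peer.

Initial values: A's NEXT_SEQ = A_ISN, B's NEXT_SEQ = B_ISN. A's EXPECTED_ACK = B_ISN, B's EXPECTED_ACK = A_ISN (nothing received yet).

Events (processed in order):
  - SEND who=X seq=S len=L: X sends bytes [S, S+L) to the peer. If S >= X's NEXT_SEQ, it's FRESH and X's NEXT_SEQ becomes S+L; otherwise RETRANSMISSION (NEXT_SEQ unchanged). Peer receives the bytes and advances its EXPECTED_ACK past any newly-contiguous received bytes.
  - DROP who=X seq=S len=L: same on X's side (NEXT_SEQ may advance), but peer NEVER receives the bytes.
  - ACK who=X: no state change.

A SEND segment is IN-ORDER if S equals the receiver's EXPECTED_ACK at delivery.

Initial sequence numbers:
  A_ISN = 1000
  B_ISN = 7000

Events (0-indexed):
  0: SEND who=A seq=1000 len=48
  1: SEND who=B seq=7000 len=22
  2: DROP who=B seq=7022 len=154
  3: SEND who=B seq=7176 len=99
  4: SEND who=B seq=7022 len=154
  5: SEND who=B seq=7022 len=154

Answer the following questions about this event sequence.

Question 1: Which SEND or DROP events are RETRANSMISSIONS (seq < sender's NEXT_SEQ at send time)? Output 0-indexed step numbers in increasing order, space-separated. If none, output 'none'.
Answer: 4 5

Derivation:
Step 0: SEND seq=1000 -> fresh
Step 1: SEND seq=7000 -> fresh
Step 2: DROP seq=7022 -> fresh
Step 3: SEND seq=7176 -> fresh
Step 4: SEND seq=7022 -> retransmit
Step 5: SEND seq=7022 -> retransmit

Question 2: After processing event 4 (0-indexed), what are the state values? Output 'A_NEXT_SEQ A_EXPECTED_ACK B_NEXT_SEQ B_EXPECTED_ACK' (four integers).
After event 0: A_seq=1048 A_ack=7000 B_seq=7000 B_ack=1048
After event 1: A_seq=1048 A_ack=7022 B_seq=7022 B_ack=1048
After event 2: A_seq=1048 A_ack=7022 B_seq=7176 B_ack=1048
After event 3: A_seq=1048 A_ack=7022 B_seq=7275 B_ack=1048
After event 4: A_seq=1048 A_ack=7275 B_seq=7275 B_ack=1048

1048 7275 7275 1048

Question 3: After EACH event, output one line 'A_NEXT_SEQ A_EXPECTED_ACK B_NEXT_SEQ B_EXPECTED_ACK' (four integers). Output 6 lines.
1048 7000 7000 1048
1048 7022 7022 1048
1048 7022 7176 1048
1048 7022 7275 1048
1048 7275 7275 1048
1048 7275 7275 1048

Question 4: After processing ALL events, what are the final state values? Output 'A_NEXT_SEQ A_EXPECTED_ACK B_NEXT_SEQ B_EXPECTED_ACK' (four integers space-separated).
After event 0: A_seq=1048 A_ack=7000 B_seq=7000 B_ack=1048
After event 1: A_seq=1048 A_ack=7022 B_seq=7022 B_ack=1048
After event 2: A_seq=1048 A_ack=7022 B_seq=7176 B_ack=1048
After event 3: A_seq=1048 A_ack=7022 B_seq=7275 B_ack=1048
After event 4: A_seq=1048 A_ack=7275 B_seq=7275 B_ack=1048
After event 5: A_seq=1048 A_ack=7275 B_seq=7275 B_ack=1048

Answer: 1048 7275 7275 1048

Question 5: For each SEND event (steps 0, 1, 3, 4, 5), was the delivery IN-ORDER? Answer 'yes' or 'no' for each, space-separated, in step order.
Answer: yes yes no yes no

Derivation:
Step 0: SEND seq=1000 -> in-order
Step 1: SEND seq=7000 -> in-order
Step 3: SEND seq=7176 -> out-of-order
Step 4: SEND seq=7022 -> in-order
Step 5: SEND seq=7022 -> out-of-order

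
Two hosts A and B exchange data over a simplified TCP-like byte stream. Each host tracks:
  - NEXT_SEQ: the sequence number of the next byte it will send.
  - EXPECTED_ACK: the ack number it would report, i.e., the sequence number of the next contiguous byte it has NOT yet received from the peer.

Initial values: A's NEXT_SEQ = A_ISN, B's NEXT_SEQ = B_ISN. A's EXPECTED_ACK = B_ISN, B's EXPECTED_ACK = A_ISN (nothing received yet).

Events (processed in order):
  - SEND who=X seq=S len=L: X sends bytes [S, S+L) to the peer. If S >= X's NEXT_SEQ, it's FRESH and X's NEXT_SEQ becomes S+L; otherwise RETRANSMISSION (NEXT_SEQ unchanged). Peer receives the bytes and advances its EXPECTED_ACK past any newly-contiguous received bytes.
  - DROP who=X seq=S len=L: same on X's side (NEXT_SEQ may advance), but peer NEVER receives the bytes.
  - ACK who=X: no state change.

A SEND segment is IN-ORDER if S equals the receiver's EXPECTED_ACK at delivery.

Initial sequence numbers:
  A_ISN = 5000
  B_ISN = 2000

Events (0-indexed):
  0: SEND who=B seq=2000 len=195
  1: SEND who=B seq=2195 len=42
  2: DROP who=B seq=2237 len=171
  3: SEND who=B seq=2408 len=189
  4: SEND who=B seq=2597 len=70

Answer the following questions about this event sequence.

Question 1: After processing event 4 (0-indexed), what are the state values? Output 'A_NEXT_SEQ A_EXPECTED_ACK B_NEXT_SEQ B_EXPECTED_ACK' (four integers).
After event 0: A_seq=5000 A_ack=2195 B_seq=2195 B_ack=5000
After event 1: A_seq=5000 A_ack=2237 B_seq=2237 B_ack=5000
After event 2: A_seq=5000 A_ack=2237 B_seq=2408 B_ack=5000
After event 3: A_seq=5000 A_ack=2237 B_seq=2597 B_ack=5000
After event 4: A_seq=5000 A_ack=2237 B_seq=2667 B_ack=5000

5000 2237 2667 5000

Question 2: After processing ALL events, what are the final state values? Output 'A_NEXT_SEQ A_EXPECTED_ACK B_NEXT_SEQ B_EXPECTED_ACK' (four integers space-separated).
Answer: 5000 2237 2667 5000

Derivation:
After event 0: A_seq=5000 A_ack=2195 B_seq=2195 B_ack=5000
After event 1: A_seq=5000 A_ack=2237 B_seq=2237 B_ack=5000
After event 2: A_seq=5000 A_ack=2237 B_seq=2408 B_ack=5000
After event 3: A_seq=5000 A_ack=2237 B_seq=2597 B_ack=5000
After event 4: A_seq=5000 A_ack=2237 B_seq=2667 B_ack=5000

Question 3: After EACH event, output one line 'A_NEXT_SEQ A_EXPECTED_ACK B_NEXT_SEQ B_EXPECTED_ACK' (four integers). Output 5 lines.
5000 2195 2195 5000
5000 2237 2237 5000
5000 2237 2408 5000
5000 2237 2597 5000
5000 2237 2667 5000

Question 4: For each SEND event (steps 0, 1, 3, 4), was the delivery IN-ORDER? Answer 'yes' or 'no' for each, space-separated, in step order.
Answer: yes yes no no

Derivation:
Step 0: SEND seq=2000 -> in-order
Step 1: SEND seq=2195 -> in-order
Step 3: SEND seq=2408 -> out-of-order
Step 4: SEND seq=2597 -> out-of-order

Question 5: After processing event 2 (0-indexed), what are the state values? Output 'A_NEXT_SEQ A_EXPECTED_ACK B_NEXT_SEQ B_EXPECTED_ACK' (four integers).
After event 0: A_seq=5000 A_ack=2195 B_seq=2195 B_ack=5000
After event 1: A_seq=5000 A_ack=2237 B_seq=2237 B_ack=5000
After event 2: A_seq=5000 A_ack=2237 B_seq=2408 B_ack=5000

5000 2237 2408 5000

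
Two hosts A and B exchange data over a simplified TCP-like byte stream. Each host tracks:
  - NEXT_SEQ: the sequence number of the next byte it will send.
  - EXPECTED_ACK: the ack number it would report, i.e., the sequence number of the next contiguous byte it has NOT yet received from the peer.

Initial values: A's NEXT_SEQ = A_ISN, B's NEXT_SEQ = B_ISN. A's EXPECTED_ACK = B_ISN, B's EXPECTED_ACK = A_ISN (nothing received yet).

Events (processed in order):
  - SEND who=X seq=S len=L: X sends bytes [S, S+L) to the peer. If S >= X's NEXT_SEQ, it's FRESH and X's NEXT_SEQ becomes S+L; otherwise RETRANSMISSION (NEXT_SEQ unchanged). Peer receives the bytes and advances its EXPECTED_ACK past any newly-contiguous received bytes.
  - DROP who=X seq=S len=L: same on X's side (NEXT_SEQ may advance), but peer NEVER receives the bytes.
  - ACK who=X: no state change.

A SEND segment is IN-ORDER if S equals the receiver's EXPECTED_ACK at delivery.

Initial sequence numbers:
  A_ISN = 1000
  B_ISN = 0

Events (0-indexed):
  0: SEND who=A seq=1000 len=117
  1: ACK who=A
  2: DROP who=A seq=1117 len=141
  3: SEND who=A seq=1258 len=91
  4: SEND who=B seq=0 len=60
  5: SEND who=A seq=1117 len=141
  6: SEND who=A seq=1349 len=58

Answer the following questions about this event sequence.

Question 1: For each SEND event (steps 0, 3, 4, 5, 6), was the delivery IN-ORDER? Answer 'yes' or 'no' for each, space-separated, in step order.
Step 0: SEND seq=1000 -> in-order
Step 3: SEND seq=1258 -> out-of-order
Step 4: SEND seq=0 -> in-order
Step 5: SEND seq=1117 -> in-order
Step 6: SEND seq=1349 -> in-order

Answer: yes no yes yes yes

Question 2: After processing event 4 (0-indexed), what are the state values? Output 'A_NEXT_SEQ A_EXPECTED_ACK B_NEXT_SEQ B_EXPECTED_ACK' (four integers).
After event 0: A_seq=1117 A_ack=0 B_seq=0 B_ack=1117
After event 1: A_seq=1117 A_ack=0 B_seq=0 B_ack=1117
After event 2: A_seq=1258 A_ack=0 B_seq=0 B_ack=1117
After event 3: A_seq=1349 A_ack=0 B_seq=0 B_ack=1117
After event 4: A_seq=1349 A_ack=60 B_seq=60 B_ack=1117

1349 60 60 1117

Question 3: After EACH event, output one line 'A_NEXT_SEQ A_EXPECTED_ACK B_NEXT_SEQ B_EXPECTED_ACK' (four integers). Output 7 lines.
1117 0 0 1117
1117 0 0 1117
1258 0 0 1117
1349 0 0 1117
1349 60 60 1117
1349 60 60 1349
1407 60 60 1407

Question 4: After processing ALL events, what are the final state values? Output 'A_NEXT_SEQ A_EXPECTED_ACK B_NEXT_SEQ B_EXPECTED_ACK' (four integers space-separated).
After event 0: A_seq=1117 A_ack=0 B_seq=0 B_ack=1117
After event 1: A_seq=1117 A_ack=0 B_seq=0 B_ack=1117
After event 2: A_seq=1258 A_ack=0 B_seq=0 B_ack=1117
After event 3: A_seq=1349 A_ack=0 B_seq=0 B_ack=1117
After event 4: A_seq=1349 A_ack=60 B_seq=60 B_ack=1117
After event 5: A_seq=1349 A_ack=60 B_seq=60 B_ack=1349
After event 6: A_seq=1407 A_ack=60 B_seq=60 B_ack=1407

Answer: 1407 60 60 1407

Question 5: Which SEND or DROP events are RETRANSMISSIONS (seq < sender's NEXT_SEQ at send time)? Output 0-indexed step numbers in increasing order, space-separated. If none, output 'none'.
Answer: 5

Derivation:
Step 0: SEND seq=1000 -> fresh
Step 2: DROP seq=1117 -> fresh
Step 3: SEND seq=1258 -> fresh
Step 4: SEND seq=0 -> fresh
Step 5: SEND seq=1117 -> retransmit
Step 6: SEND seq=1349 -> fresh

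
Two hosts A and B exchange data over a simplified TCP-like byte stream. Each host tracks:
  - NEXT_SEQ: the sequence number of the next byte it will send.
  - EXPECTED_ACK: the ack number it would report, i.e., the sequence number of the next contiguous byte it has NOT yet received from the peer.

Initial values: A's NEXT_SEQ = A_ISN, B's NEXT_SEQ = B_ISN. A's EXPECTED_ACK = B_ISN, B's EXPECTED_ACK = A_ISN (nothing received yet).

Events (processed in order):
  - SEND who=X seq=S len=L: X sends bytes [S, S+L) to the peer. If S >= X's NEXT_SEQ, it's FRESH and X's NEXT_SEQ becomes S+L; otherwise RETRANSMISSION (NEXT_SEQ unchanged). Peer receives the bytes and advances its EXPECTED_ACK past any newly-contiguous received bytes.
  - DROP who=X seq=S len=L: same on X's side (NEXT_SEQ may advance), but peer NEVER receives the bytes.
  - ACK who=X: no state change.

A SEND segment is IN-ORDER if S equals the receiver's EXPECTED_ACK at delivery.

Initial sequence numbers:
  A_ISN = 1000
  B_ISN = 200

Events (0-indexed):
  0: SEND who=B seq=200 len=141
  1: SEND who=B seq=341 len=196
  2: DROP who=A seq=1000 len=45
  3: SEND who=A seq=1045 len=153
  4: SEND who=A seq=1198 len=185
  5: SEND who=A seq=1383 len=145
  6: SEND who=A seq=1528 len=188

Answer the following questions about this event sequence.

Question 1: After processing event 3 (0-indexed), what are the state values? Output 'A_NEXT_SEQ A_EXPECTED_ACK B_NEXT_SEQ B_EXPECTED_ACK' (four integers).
After event 0: A_seq=1000 A_ack=341 B_seq=341 B_ack=1000
After event 1: A_seq=1000 A_ack=537 B_seq=537 B_ack=1000
After event 2: A_seq=1045 A_ack=537 B_seq=537 B_ack=1000
After event 3: A_seq=1198 A_ack=537 B_seq=537 B_ack=1000

1198 537 537 1000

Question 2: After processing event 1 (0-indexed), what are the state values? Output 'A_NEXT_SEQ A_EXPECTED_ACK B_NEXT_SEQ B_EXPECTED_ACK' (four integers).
After event 0: A_seq=1000 A_ack=341 B_seq=341 B_ack=1000
After event 1: A_seq=1000 A_ack=537 B_seq=537 B_ack=1000

1000 537 537 1000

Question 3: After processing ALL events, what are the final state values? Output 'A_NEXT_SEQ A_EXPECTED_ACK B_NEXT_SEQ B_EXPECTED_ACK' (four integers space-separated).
After event 0: A_seq=1000 A_ack=341 B_seq=341 B_ack=1000
After event 1: A_seq=1000 A_ack=537 B_seq=537 B_ack=1000
After event 2: A_seq=1045 A_ack=537 B_seq=537 B_ack=1000
After event 3: A_seq=1198 A_ack=537 B_seq=537 B_ack=1000
After event 4: A_seq=1383 A_ack=537 B_seq=537 B_ack=1000
After event 5: A_seq=1528 A_ack=537 B_seq=537 B_ack=1000
After event 6: A_seq=1716 A_ack=537 B_seq=537 B_ack=1000

Answer: 1716 537 537 1000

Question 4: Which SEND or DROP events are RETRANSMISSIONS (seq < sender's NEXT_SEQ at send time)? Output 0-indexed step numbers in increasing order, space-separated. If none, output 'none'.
Step 0: SEND seq=200 -> fresh
Step 1: SEND seq=341 -> fresh
Step 2: DROP seq=1000 -> fresh
Step 3: SEND seq=1045 -> fresh
Step 4: SEND seq=1198 -> fresh
Step 5: SEND seq=1383 -> fresh
Step 6: SEND seq=1528 -> fresh

Answer: none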